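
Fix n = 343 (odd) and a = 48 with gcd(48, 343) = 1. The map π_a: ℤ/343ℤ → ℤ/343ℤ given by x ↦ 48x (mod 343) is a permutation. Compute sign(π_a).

Trace 246: π^k(246) = [246, 146, 148, 244, 50, 342, 295] for k=0..6.
Cycle lengths of π_48 on ℤ/343ℤ: [14, 14, 14, 14, 14, 14, 14, 14, 14, 14, 14, 14, 14, 14, 14, 14, 14, 14, 14, 14, 14, 2, 2, 2, 2, 2, 2, 2, 2, 2, 2, 2, 2, 2, 2, 2, 2, 2, 2, 2, 2, 2, 2, 2, 2, 1]; 46 cycles in total.
46 cycles on 343: each ℓ→(−1)^(ℓ−1), product (−1)^297 = -1.
Via Zolotarev, sign(π_{48}) = (48|343) = -1.

-1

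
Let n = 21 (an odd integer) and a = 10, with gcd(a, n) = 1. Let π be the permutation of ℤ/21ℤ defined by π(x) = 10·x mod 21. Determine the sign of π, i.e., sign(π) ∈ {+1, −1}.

Start at x=10: 10 → 16 → 13 → 4 → 19 → 1 → 10 (one orbit).
Decompose π into cycles: lengths [6, 6, 6, 1, 1, 1] (6 cycles, including the fixed point 0).
21 − 6 = 15 transpositions; sign(π) = (−1)^15 = -1.

-1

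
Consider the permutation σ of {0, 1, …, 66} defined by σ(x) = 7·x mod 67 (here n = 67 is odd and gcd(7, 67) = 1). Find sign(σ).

-1

Start at x=13: 13 → 24 → 34 → 37 → 58 → 4 → 28 → … (one orbit).
Cycle type of π: 66 + 1; total 2 cycles.
Σ(ℓ_i−1) = 67−2 = 65; sign = (−1)^65 = -1.
Via Zolotarev, sign(π_{7}) = (7|67) = -1.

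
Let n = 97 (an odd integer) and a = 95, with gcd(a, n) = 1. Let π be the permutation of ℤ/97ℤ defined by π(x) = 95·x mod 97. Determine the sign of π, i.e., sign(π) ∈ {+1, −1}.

+1

Orbit of 27 under x↦95x: [27, 43, 11, 75, 44, 9, 79]… (length divides ord_97(95)).
Cycle type of π: 48×2 + 1; total 3 cycles.
Σ(ℓ_i−1) = 97−3 = 94; sign = (−1)^94 = +1.
The Jacobi symbol (95|97) = +1 (Zolotarev) agrees.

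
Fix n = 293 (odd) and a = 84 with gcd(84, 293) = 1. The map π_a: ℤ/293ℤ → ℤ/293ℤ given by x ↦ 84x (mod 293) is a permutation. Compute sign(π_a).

+1

Start at x=268: 268 → 244 → 279 → 289 → 250 → 197 → 140 → … (one orbit).
Cycle type of π: 73×4 + 1; total 5 cycles.
5 cycles on 293: each ℓ→(−1)^(ℓ−1), product (−1)^288 = +1.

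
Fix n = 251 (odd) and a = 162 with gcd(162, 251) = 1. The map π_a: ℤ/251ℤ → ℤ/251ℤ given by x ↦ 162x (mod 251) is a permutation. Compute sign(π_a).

Trace 17: π^k(17) = [17, 244, 121, 24, 123, 97, 152] for k=0..6.
Cycle type of π: 250 + 1; total 2 cycles.
sign(π) = (−1)^{n − #cycles} = (−1)^{251−2} = (−1)^249 = -1.

-1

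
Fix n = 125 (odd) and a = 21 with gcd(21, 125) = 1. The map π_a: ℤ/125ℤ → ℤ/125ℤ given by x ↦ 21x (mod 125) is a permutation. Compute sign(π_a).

+1

Trace 121: π^k(121) = [121, 41, 111, 81, 76, 96, 16] for k=0..6.
Cycle lengths of π_21 on ℤ/125ℤ: [25, 25, 25, 25, 5, 5, 5, 5, 1, 1, 1, 1, 1]; 13 cycles in total.
n − c = 125 − 13 = 112; sign = (−1)^112 = +1.
(21|125)_J = +1 (Zolotarev's lemma cross-check).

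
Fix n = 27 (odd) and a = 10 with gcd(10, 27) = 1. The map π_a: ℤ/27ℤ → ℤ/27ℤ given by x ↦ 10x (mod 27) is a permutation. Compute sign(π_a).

+1

Trace 10: π^k(10) = [10, 19, 1] for k=0..2.
Decompose π into cycles: lengths [3, 3, 3, 3, 3, 3, 1, 1, 1, 1, 1, 1, 1, 1, 1] (15 cycles, including the fixed point 0).
n − c = 27 − 15 = 12; sign = (−1)^12 = +1.
(10|27)_J = +1 (Zolotarev's lemma cross-check).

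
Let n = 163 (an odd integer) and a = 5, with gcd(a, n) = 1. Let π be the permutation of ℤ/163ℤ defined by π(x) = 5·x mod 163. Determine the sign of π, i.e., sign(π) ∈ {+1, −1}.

-1

Trace 142: π^k(142) = [142, 58, 127, 146, 78, 64, 157] for k=0..6.
4 cycles of lengths [54, 54, 54, 1].
sign(π) = (−1)^{n − #cycles} = (−1)^{163−4} = (−1)^159 = -1.
(5|163)_J = -1 (Zolotarev's lemma cross-check).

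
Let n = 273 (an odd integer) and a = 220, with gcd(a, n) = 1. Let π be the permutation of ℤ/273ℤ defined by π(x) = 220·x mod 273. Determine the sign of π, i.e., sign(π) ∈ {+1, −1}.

Orbit of 1 under x↦220x: [1, 220, 79, 181, 235, 103]… (length divides ord_273(220)).
Cycle type of π: 6×39 + 2×18 + 1×3; total 60 cycles.
Σ(ℓ_i−1) = 273−60 = 213; sign = (−1)^213 = -1.

-1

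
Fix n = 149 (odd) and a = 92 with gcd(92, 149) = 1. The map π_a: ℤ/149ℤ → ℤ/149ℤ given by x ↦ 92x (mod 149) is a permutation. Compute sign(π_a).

-1

Trace 25: π^k(25) = [25, 65, 20, 52, 16, 131, 132] for k=0..6.
Decompose π into cycles: lengths [148, 1] (2 cycles, including the fixed point 0).
149 − 2 = 147 transpositions; sign(π) = (−1)^147 = -1.
Check: (92/149) = -1 by Zolotarev.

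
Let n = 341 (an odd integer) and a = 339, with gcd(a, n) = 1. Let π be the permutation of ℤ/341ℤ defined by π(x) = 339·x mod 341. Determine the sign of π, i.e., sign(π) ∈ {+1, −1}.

Start at x=4: 4 → 333 → 16 → 309 → 64 → 213 → 256 → … (one orbit).
The orbit structure of x ↦ 339x mod 341: 36 orbits of sizes [10, 10, 10, 10, 10, 10, 10, 10, 10, 10, 10, 10, 10, 10, 10, 10, 10, 10, 10, 10, 10, 10, 10, 10, 10, 10, 10, 10, 10, 10, 10, 10, 10, 5, 5, 1].
With 36 cycles on 341 points, sign = (−1)^{341−36} = -1.
Via Zolotarev, sign(π_{339}) = (339|341) = -1.

-1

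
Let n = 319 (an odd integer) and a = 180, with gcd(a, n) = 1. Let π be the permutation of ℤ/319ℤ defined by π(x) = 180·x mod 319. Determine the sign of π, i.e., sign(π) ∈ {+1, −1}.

+1

Start at x=207: 207 → 256 → 144 → 81 → 225 → 306 → 212 → … (one orbit).
Cycle type of π: 70×4 + 14×2 + 5×2 + 1; total 9 cycles.
With 9 cycles on 319 points, sign = (−1)^{319−9} = +1.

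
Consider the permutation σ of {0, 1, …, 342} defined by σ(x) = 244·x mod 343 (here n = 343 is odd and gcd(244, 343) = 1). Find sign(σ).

-1

Trace 50: π^k(50) = [50, 195, 246, 342, 99, 146, 295] for k=0..6.
46 cycles of lengths [14, 14, 14, 14, 14, 14, 14, 14, 14, 14, 14, 14, 14, 14, 14, 14, 14, 14, 14, 14, 14, 2, 2, 2, 2, 2, 2, 2, 2, 2, 2, 2, 2, 2, 2, 2, 2, 2, 2, 2, 2, 2, 2, 2, 2, 1].
With 46 cycles on 343 points, sign = (−1)^{343−46} = -1.
Check: (244/343) = -1 by Zolotarev.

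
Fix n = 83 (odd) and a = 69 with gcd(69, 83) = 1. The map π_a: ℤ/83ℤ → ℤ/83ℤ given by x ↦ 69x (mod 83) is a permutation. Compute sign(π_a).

+1

Trace 4: π^k(4) = [4, 27, 37, 63, 31, 64, 17] for k=0..6.
The orbit structure of x ↦ 69x mod 83: 3 orbits of sizes [41, 41, 1].
83 − 3 = 80 transpositions; sign(π) = (−1)^80 = +1.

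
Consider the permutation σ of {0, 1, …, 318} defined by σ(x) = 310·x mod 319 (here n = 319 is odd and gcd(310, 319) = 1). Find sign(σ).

Trace 175: π^k(175) = [175, 20, 139, 25, 94, 111, 277] for k=0..6.
π_310 has 10 disjoint cycles with lengths [70, 70, 70, 70, 10, 7, 7, 7, 7, 1] on {0,…,318}.
319 − 10 = 309 transpositions; sign(π) = (−1)^309 = -1.

-1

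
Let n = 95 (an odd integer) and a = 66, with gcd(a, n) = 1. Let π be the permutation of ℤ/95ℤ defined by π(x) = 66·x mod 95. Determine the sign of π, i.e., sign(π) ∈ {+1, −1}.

Start at x=61: 61 → 36 → 1 → 66 → 81 → 26 → 6 → … (one orbit).
Decompose π into cycles: lengths [9, 9, 9, 9, 9, 9, 9, 9, 9, 9, 1, 1, 1, 1, 1] (15 cycles, including the fixed point 0).
Σ(ℓ_i−1) = 95−15 = 80; sign = (−1)^80 = +1.

+1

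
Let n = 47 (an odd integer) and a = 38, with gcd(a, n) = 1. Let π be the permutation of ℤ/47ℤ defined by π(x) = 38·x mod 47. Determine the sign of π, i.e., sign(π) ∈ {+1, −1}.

-1

Start at x=6: 6 → 40 → 16 → 44 → 27 → 39 → 25 → … (one orbit).
2 cycles of lengths [46, 1].
2 cycles on 47: each ℓ→(−1)^(ℓ−1), product (−1)^45 = -1.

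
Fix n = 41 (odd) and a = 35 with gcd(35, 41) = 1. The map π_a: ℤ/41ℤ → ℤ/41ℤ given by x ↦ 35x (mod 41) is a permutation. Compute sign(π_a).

Orbit of 22 under x↦35x: [22, 32, 13, 4, 17, 21, 38]… (length divides ord_41(35)).
Cycle lengths of π_35 on ℤ/41ℤ: [40, 1]; 2 cycles in total.
With 2 cycles on 41 points, sign = (−1)^{41−2} = -1.

-1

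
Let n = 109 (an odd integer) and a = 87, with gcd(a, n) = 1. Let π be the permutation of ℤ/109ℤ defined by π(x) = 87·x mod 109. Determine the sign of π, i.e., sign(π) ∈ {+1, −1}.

+1

Orbit of 108 under x↦87x: [108, 22, 61, 75, 94, 3, 43]… (length divides ord_109(87)).
Decompose π into cycles: lengths [54, 54, 1] (3 cycles, including the fixed point 0).
Σ(ℓ_i−1) = 109−3 = 106; sign = (−1)^106 = +1.
Check: (87/109) = +1 by Zolotarev.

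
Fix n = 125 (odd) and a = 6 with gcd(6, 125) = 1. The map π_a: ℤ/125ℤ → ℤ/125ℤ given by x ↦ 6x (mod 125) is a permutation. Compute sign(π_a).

Trace 36: π^k(36) = [36, 91, 46, 26, 31, 61, 116] for k=0..6.
The orbit structure of x ↦ 6x mod 125: 13 orbits of sizes [25, 25, 25, 25, 5, 5, 5, 5, 1, 1, 1, 1, 1].
With 13 cycles on 125 points, sign = (−1)^{125−13} = +1.

+1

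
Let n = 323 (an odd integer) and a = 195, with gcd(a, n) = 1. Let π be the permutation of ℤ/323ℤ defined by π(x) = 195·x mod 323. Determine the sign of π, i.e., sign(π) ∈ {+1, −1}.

+1

Orbit of 101 under x↦195x: [101, 315, 55, 66, 273, 263, 251]… (length divides ord_323(195)).
π_195 has 9 disjoint cycles with lengths [72, 72, 72, 72, 9, 9, 8, 8, 1] on {0,…,322}.
sign(π) = (−1)^{n − #cycles} = (−1)^{323−9} = (−1)^314 = +1.
Check: (195/323) = +1 by Zolotarev.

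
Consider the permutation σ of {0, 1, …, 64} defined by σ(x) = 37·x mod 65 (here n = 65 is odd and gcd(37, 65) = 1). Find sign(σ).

+1

Trace 18: π^k(18) = [18, 16, 7, 64, 28, 61, 47] for k=0..6.
π_37 has 7 disjoint cycles with lengths [12, 12, 12, 12, 12, 4, 1] on {0,…,64}.
With 7 cycles on 65 points, sign = (−1)^{65−7} = +1.
(37|65)_J = +1 (Zolotarev's lemma cross-check).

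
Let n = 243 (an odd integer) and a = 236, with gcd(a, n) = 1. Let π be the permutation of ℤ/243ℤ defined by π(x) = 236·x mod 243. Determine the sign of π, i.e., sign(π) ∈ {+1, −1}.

Orbit of 197 under x↦236x: [197, 79, 176, 226, 119, 139, 242]… (length divides ord_243(236)).
Decompose π into cycles: lengths [162, 54, 18, 6, 2, 1] (6 cycles, including the fixed point 0).
6 cycles on 243: each ℓ→(−1)^(ℓ−1), product (−1)^237 = -1.
Check: (236/243) = -1 by Zolotarev.

-1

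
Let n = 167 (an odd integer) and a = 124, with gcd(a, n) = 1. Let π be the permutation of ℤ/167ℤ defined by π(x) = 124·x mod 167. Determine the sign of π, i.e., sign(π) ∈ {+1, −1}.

+1

Orbit of 4 under x↦124x: [4, 162, 48, 107, 75, 115, 65]… (length divides ord_167(124)).
π_124 has 3 disjoint cycles with lengths [83, 83, 1] on {0,…,166}.
3 cycles on 167: each ℓ→(−1)^(ℓ−1), product (−1)^164 = +1.
The Jacobi symbol (124|167) = +1 (Zolotarev) agrees.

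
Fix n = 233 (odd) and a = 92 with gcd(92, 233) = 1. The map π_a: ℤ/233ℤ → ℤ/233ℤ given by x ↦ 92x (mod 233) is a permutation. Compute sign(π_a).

Orbit of 74 under x↦92x: [74, 51, 32, 148, 102, 64, 63]… (length divides ord_233(92)).
Cycle type of π: 29×8 + 1; total 9 cycles.
n − c = 233 − 9 = 224; sign = (−1)^224 = +1.

+1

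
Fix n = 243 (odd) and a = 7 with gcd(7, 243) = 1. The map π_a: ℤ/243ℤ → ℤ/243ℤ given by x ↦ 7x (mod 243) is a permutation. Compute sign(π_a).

Orbit of 25 under x↦7x: [25, 175, 10, 70, 4, 28, 196]… (length divides ord_243(7)).
π_7 has 11 disjoint cycles with lengths [81, 81, 27, 27, 9, 9, 3, 3, 1, 1, 1] on {0,…,242}.
With 11 cycles on 243 points, sign = (−1)^{243−11} = +1.

+1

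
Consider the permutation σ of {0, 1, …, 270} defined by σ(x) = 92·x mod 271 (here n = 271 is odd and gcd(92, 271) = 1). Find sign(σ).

Trace 68: π^k(68) = [68, 23, 219, 94, 247, 231, 114] for k=0..6.
π_92 has 2 disjoint cycles with lengths [270, 1] on {0,…,270}.
sign(π) = (−1)^{n − #cycles} = (−1)^{271−2} = (−1)^269 = -1.

-1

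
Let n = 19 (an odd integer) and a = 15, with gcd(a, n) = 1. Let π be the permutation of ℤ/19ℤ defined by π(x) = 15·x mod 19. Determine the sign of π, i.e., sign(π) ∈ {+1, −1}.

-1

Orbit of 3 under x↦15x: [3, 7, 10, 17, 8, 6, 14]… (length divides ord_19(15)).
π_15 has 2 disjoint cycles with lengths [18, 1] on {0,…,18}.
sign(π) = (−1)^{n − #cycles} = (−1)^{19−2} = (−1)^17 = -1.
(15|19)_J = -1 (Zolotarev's lemma cross-check).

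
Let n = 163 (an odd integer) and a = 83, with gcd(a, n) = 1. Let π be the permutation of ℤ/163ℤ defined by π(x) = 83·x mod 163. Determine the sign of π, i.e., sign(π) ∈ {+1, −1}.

+1

Orbit of 40 under x↦83x: [40, 60, 90, 135, 121, 100, 150]… (length divides ord_163(83)).
The orbit structure of x ↦ 83x mod 163: 3 orbits of sizes [81, 81, 1].
3 cycles on 163: each ℓ→(−1)^(ℓ−1), product (−1)^160 = +1.
Check: (83/163) = +1 by Zolotarev.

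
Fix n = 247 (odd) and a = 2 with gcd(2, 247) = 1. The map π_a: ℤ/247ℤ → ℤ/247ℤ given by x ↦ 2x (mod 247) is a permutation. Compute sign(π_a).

Trace 55: π^k(55) = [55, 110, 220, 193, 139, 31, 62] for k=0..6.
Cycle lengths of π_2 on ℤ/247ℤ: [36, 36, 36, 36, 36, 36, 18, 12, 1]; 9 cycles in total.
With 9 cycles on 247 points, sign = (−1)^{247−9} = +1.

+1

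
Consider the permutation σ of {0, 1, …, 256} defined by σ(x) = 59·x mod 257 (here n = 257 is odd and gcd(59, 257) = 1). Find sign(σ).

+1

Orbit of 208 under x↦59x: [208, 193, 79, 35, 9, 17, 232]… (length divides ord_257(59)).
Decompose π into cycles: lengths [128, 128, 1] (3 cycles, including the fixed point 0).
sign(π) = (−1)^{n − #cycles} = (−1)^{257−3} = (−1)^254 = +1.
(59|257)_J = +1 (Zolotarev's lemma cross-check).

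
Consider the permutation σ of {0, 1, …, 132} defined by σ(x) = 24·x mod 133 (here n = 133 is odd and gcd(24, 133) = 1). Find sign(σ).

-1

Orbit of 64 under x↦24x: [64, 73, 23, 20, 81, 82, 106]… (length divides ord_133(24)).
Cycle lengths of π_24 on ℤ/133ℤ: [18, 18, 18, 18, 18, 18, 9, 9, 6, 1]; 10 cycles in total.
10 cycles on 133: each ℓ→(−1)^(ℓ−1), product (−1)^123 = -1.
The Jacobi symbol (24|133) = -1 (Zolotarev) agrees.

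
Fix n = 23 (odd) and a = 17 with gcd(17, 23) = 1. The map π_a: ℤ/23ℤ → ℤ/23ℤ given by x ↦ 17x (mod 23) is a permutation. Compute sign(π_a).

Start at x=10: 10 → 9 → 15 → 2 → 11 → 3 → 5 → … (one orbit).
Cycle lengths of π_17 on ℤ/23ℤ: [22, 1]; 2 cycles in total.
With 2 cycles on 23 points, sign = (−1)^{23−2} = -1.

-1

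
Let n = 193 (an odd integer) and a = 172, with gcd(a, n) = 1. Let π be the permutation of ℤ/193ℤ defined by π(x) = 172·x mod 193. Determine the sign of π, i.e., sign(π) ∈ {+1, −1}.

+1

Orbit of 1 under x↦172x: [1, 172, 55, 3, 130, 165, 9]… (length divides ord_193(172)).
π_172 has 5 disjoint cycles with lengths [48, 48, 48, 48, 1] on {0,…,192}.
Σ(ℓ_i−1) = 193−5 = 188; sign = (−1)^188 = +1.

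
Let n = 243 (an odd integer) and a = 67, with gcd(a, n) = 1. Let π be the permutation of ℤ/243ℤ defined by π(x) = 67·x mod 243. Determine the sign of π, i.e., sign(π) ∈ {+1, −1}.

+1

Start at x=235: 235 → 193 → 52 → 82 → 148 → 196 → 10 → … (one orbit).
11 cycles of lengths [81, 81, 27, 27, 9, 9, 3, 3, 1, 1, 1].
11 cycles on 243: each ℓ→(−1)^(ℓ−1), product (−1)^232 = +1.
Zolotarev: (67|243) = +1, matching the cycle-count sign.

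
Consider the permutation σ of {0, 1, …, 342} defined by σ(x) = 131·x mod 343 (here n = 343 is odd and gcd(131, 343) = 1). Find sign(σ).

Start at x=328: 328 → 93 → 178 → 337 → 243 → 277 → 272 → … (one orbit).
Cycle lengths of π_131 on ℤ/343ℤ: [294, 42, 6, 1]; 4 cycles in total.
sign(π) = (−1)^{n − #cycles} = (−1)^{343−4} = (−1)^339 = -1.

-1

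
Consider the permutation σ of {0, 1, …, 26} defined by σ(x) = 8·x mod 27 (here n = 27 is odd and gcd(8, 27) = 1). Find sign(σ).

Orbit of 8 under x↦8x: [8, 10, 26, 19, 17, 1]… (length divides ord_27(8)).
π_8 has 8 disjoint cycles with lengths [6, 6, 6, 2, 2, 2, 2, 1] on {0,…,26}.
sign(π) = (−1)^{n − #cycles} = (−1)^{27−8} = (−1)^19 = -1.
The Jacobi symbol (8|27) = -1 (Zolotarev) agrees.

-1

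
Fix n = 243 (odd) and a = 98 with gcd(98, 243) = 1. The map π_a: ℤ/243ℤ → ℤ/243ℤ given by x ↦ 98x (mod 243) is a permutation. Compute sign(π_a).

Orbit of 19 under x↦98x: [19, 161, 226, 35, 28, 71, 154]… (length divides ord_243(98)).
π_98 has 14 disjoint cycles with lengths [54, 54, 54, 18, 18, 18, 6, 6, 6, 2, 2, 2, 2, 1] on {0,…,242}.
With 14 cycles on 243 points, sign = (−1)^{243−14} = -1.
(98|243)_J = -1 (Zolotarev's lemma cross-check).

-1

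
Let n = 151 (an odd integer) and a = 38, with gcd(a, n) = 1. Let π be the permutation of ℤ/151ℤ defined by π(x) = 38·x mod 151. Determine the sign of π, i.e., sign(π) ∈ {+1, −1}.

Orbit of 128 under x↦38x: [128, 32, 8, 2, 76, 19, 118]… (length divides ord_151(38)).
Cycle type of π: 15×10 + 1; total 11 cycles.
11 cycles on 151: each ℓ→(−1)^(ℓ−1), product (−1)^140 = +1.

+1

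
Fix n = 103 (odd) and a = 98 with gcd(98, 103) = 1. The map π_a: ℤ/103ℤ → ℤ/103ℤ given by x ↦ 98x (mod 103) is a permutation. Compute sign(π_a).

+1

Orbit of 76 under x↦98x: [76, 32, 46, 79, 17, 18, 13]… (length divides ord_103(98)).
π_98 has 3 disjoint cycles with lengths [51, 51, 1] on {0,…,102}.
3 cycles on 103: each ℓ→(−1)^(ℓ−1), product (−1)^100 = +1.
Via Zolotarev, sign(π_{98}) = (98|103) = +1.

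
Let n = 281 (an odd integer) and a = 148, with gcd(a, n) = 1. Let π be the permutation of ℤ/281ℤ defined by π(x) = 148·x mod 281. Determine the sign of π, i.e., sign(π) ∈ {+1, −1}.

Start at x=237: 237 → 232 → 54 → 124 → 87 → 231 → 187 → … (one orbit).
π_148 has 2 disjoint cycles with lengths [280, 1] on {0,…,280}.
281 − 2 = 279 transpositions; sign(π) = (−1)^279 = -1.

-1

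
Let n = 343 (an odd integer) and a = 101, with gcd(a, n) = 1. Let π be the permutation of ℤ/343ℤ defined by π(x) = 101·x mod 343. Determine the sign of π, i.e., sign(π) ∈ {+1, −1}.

Trace 250: π^k(250) = [250, 211, 45, 86, 111, 235, 68] for k=0..6.
Cycle type of π: 294 + 42 + 6 + 1; total 4 cycles.
343 − 4 = 339 transpositions; sign(π) = (−1)^339 = -1.
Via Zolotarev, sign(π_{101}) = (101|343) = -1.

-1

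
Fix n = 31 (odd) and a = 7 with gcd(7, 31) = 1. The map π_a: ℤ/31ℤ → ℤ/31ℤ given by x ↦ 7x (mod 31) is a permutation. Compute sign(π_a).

+1

Start at x=4: 4 → 28 → 10 → 8 → 25 → 20 → 16 → … (one orbit).
Decompose π into cycles: lengths [15, 15, 1] (3 cycles, including the fixed point 0).
3 cycles on 31: each ℓ→(−1)^(ℓ−1), product (−1)^28 = +1.
Zolotarev: (7|31) = +1, matching the cycle-count sign.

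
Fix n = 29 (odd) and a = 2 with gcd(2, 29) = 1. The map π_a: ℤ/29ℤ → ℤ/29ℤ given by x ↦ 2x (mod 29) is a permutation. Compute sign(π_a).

Orbit of 11 under x↦2x: [11, 22, 15, 1, 2, 4, 8]… (length divides ord_29(2)).
Cycle lengths of π_2 on ℤ/29ℤ: [28, 1]; 2 cycles in total.
With 2 cycles on 29 points, sign = (−1)^{29−2} = -1.

-1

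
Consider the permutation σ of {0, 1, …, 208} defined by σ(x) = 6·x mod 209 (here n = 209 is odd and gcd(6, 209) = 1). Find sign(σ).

Trace 169: π^k(169) = [169, 178, 23, 138, 201, 161, 130] for k=0..6.
6 cycles of lengths [90, 90, 10, 9, 9, 1].
With 6 cycles on 209 points, sign = (−1)^{209−6} = -1.

-1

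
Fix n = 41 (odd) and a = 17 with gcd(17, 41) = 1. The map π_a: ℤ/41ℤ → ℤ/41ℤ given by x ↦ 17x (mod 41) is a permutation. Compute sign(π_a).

-1

Start at x=29: 29 → 1 → 17 → 2 → 34 → 4 → 27 → … (one orbit).
Cycle lengths of π_17 on ℤ/41ℤ: [40, 1]; 2 cycles in total.
2 cycles on 41: each ℓ→(−1)^(ℓ−1), product (−1)^39 = -1.
Check: (17/41) = -1 by Zolotarev.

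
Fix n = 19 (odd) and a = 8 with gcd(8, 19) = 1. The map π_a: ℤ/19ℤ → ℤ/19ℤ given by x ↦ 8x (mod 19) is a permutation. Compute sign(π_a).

-1

Start at x=12: 12 → 1 → 8 → 7 → 18 → 11 → 12 (one orbit).
π_8 has 4 disjoint cycles with lengths [6, 6, 6, 1] on {0,…,18}.
With 4 cycles on 19 points, sign = (−1)^{19−4} = -1.
Zolotarev: (8|19) = -1, matching the cycle-count sign.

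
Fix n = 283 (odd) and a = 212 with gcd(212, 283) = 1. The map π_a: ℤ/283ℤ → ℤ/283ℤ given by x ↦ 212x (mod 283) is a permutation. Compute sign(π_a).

Start at x=27: 27 → 64 → 267 → 4 → 282 → 71 → 53 → … (one orbit).
Cycle lengths of π_212 on ℤ/283ℤ: [94, 94, 94, 1]; 4 cycles in total.
4 cycles on 283: each ℓ→(−1)^(ℓ−1), product (−1)^279 = -1.
Check: (212/283) = -1 by Zolotarev.

-1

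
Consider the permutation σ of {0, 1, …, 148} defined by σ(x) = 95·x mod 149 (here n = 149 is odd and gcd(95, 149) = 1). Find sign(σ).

Trace 39: π^k(39) = [39, 129, 37, 88, 16, 30, 19] for k=0..6.
The orbit structure of x ↦ 95x mod 149: 5 orbits of sizes [37, 37, 37, 37, 1].
With 5 cycles on 149 points, sign = (−1)^{149−5} = +1.

+1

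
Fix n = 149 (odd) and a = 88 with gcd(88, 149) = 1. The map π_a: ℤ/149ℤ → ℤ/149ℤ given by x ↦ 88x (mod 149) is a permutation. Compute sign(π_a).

+1

Trace 46: π^k(46) = [46, 25, 114, 49, 140, 102, 36] for k=0..6.
Cycle lengths of π_88 on ℤ/149ℤ: [37, 37, 37, 37, 1]; 5 cycles in total.
149 − 5 = 144 transpositions; sign(π) = (−1)^144 = +1.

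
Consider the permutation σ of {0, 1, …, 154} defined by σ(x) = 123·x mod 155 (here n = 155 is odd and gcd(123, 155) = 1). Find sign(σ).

Orbit of 123 under x↦123x: [123, 94, 92, 1]… (length divides ord_155(123)).
The orbit structure of x ↦ 123x mod 155: 47 orbits of sizes [4, 4, 4, 4, 4, 4, 4, 4, 4, 4, 4, 4, 4, 4, 4, 4, 4, 4, 4, 4, 4, 4, 4, 4, 4, 4, 4, 4, 4, 4, 4, 2, 2, 2, 2, 2, 2, 2, 2, 2, 2, 2, 2, 2, 2, 2, 1].
With 47 cycles on 155 points, sign = (−1)^{155−47} = +1.

+1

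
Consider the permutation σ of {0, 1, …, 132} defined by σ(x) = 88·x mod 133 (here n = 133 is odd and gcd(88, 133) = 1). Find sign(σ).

Start at x=102: 102 → 65 → 1 → 88 → 30 → 113 → 102 (one orbit).
Decompose π into cycles: lengths [6, 6, 6, 6, 6, 6, 6, 6, 6, 6, 6, 6, 6, 6, 6, 6, 6, 6, 6, 6, 6, 3, 3, 1] (24 cycles, including the fixed point 0).
24 cycles on 133: each ℓ→(−1)^(ℓ−1), product (−1)^109 = -1.

-1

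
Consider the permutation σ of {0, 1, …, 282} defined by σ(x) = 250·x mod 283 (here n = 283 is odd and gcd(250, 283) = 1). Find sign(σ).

+1

Trace 207: π^k(207) = [207, 244, 155, 262, 127, 54, 199] for k=0..6.
The orbit structure of x ↦ 250x mod 283: 7 orbits of sizes [47, 47, 47, 47, 47, 47, 1].
With 7 cycles on 283 points, sign = (−1)^{283−7} = +1.
Via Zolotarev, sign(π_{250}) = (250|283) = +1.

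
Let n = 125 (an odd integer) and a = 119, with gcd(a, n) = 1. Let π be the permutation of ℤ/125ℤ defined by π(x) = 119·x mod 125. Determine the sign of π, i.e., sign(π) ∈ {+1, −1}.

+1

Start at x=124: 124 → 6 → 89 → 91 → 79 → 26 → 94 → … (one orbit).
7 cycles of lengths [50, 50, 10, 10, 2, 2, 1].
sign(π) = (−1)^{n − #cycles} = (−1)^{125−7} = (−1)^118 = +1.
Zolotarev: (119|125) = +1, matching the cycle-count sign.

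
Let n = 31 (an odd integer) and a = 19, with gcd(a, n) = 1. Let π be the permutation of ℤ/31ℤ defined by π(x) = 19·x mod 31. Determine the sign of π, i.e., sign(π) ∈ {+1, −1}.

Orbit of 28 under x↦19x: [28, 5, 2, 7, 9, 16, 25]… (length divides ord_31(19)).
Decompose π into cycles: lengths [15, 15, 1] (3 cycles, including the fixed point 0).
sign(π) = (−1)^{n − #cycles} = (−1)^{31−3} = (−1)^28 = +1.
The Jacobi symbol (19|31) = +1 (Zolotarev) agrees.

+1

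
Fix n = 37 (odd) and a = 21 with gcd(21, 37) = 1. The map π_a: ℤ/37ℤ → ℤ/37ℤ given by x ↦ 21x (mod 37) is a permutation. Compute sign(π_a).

Orbit of 34 under x↦21x: [34, 11, 9, 4, 10, 25, 7]… (length divides ord_37(21)).
Decompose π into cycles: lengths [18, 18, 1] (3 cycles, including the fixed point 0).
37 − 3 = 34 transpositions; sign(π) = (−1)^34 = +1.
Zolotarev: (21|37) = +1, matching the cycle-count sign.

+1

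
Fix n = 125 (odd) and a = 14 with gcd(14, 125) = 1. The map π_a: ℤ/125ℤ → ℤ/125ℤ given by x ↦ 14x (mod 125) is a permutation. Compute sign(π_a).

Orbit of 6 under x↦14x: [6, 84, 51, 89, 121, 69, 91]… (length divides ord_125(14)).
π_14 has 7 disjoint cycles with lengths [50, 50, 10, 10, 2, 2, 1] on {0,…,124}.
n − c = 125 − 7 = 118; sign = (−1)^118 = +1.
Zolotarev: (14|125) = +1, matching the cycle-count sign.

+1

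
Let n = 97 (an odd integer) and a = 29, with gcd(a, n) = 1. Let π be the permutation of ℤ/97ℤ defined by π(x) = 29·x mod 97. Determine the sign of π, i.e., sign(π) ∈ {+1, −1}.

-1

Start at x=30: 30 → 94 → 10 → 96 → 68 → 32 → 55 → … (one orbit).
π_29 has 2 disjoint cycles with lengths [96, 1] on {0,…,96}.
n − c = 97 − 2 = 95; sign = (−1)^95 = -1.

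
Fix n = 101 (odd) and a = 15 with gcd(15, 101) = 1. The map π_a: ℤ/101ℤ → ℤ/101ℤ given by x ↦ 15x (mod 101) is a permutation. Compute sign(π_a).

-1

Start at x=47: 47 → 99 → 71 → 55 → 17 → 53 → 88 → … (one orbit).
The orbit structure of x ↦ 15x mod 101: 2 orbits of sizes [100, 1].
sign(π) = (−1)^{n − #cycles} = (−1)^{101−2} = (−1)^99 = -1.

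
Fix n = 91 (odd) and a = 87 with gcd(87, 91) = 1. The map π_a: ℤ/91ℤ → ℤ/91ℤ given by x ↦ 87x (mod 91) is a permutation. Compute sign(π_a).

Trace 87: π^k(87) = [87, 16, 27, 74, 68, 1] for k=0..5.
Cycle type of π: 6×13 + 3×4 + 1; total 18 cycles.
With 18 cycles on 91 points, sign = (−1)^{91−18} = -1.

-1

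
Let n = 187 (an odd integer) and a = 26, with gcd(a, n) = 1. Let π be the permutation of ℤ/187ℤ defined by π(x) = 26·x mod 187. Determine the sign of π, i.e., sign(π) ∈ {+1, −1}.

Orbit of 49 under x↦26x: [49, 152, 25, 89, 70, 137, 9]… (length divides ord_187(26)).
The orbit structure of x ↦ 26x mod 187: 9 orbits of sizes [40, 40, 40, 40, 8, 8, 5, 5, 1].
n − c = 187 − 9 = 178; sign = (−1)^178 = +1.
Check: (26/187) = +1 by Zolotarev.

+1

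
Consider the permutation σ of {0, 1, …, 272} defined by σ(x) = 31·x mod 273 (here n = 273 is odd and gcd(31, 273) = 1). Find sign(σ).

Orbit of 187 under x↦31x: [187, 64, 73, 79, 265, 25, 229]… (length divides ord_273(31)).
Decompose π into cycles: lengths [12, 12, 12, 12, 12, 12, 12, 12, 12, 12, 12, 12, 12, 12, 12, 12, 12, 12, 6, 6, 6, 4, 4, 4, 4, 4, 4, 4, 4, 4, 1, 1, 1] (33 cycles, including the fixed point 0).
With 33 cycles on 273 points, sign = (−1)^{273−33} = +1.
Via Zolotarev, sign(π_{31}) = (31|273) = +1.

+1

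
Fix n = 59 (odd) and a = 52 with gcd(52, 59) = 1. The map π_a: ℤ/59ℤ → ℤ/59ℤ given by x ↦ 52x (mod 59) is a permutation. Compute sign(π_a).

-1

Start at x=32: 32 → 12 → 34 → 57 → 14 → 20 → 37 → … (one orbit).
The orbit structure of x ↦ 52x mod 59: 2 orbits of sizes [58, 1].
59 − 2 = 57 transpositions; sign(π) = (−1)^57 = -1.
(52|59)_J = -1 (Zolotarev's lemma cross-check).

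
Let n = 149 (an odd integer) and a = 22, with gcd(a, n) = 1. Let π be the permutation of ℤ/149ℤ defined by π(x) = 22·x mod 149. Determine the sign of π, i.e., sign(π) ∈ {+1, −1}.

Orbit of 110 under x↦22x: [110, 36, 47, 140, 100, 114, 124]… (length divides ord_149(22)).
Cycle lengths of π_22 on ℤ/149ℤ: [74, 74, 1]; 3 cycles in total.
With 3 cycles on 149 points, sign = (−1)^{149−3} = +1.

+1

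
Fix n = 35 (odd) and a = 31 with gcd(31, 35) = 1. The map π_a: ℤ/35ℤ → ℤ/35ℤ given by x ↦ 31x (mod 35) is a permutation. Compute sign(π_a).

Orbit of 26 under x↦31x: [26, 1, 31, 16, 6, 11]… (length divides ord_35(31)).
Cycle type of π: 6×5 + 1×5; total 10 cycles.
With 10 cycles on 35 points, sign = (−1)^{35−10} = -1.
Via Zolotarev, sign(π_{31}) = (31|35) = -1.

-1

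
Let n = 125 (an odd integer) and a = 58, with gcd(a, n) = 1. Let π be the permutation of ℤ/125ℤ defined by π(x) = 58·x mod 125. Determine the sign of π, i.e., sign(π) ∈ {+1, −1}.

Start at x=59: 59 → 47 → 101 → 108 → 14 → 62 → 96 → … (one orbit).
4 cycles of lengths [100, 20, 4, 1].
With 4 cycles on 125 points, sign = (−1)^{125−4} = -1.
(58|125)_J = -1 (Zolotarev's lemma cross-check).

-1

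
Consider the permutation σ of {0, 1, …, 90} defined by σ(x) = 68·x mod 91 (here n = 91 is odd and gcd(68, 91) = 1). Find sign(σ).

Trace 68: π^k(68) = [68, 74, 27, 16, 87, 1] for k=0..5.
18 cycles of lengths [6, 6, 6, 6, 6, 6, 6, 6, 6, 6, 6, 6, 6, 3, 3, 3, 3, 1].
sign(π) = (−1)^{n − #cycles} = (−1)^{91−18} = (−1)^73 = -1.
(68|91)_J = -1 (Zolotarev's lemma cross-check).

-1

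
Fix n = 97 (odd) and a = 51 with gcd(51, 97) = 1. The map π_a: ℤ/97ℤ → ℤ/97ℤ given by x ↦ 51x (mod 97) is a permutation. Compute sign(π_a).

Trace 52: π^k(52) = [52, 33, 34, 85, 67, 22, 55] for k=0..6.
π_51 has 4 disjoint cycles with lengths [32, 32, 32, 1] on {0,…,96}.
97 − 4 = 93 transpositions; sign(π) = (−1)^93 = -1.

-1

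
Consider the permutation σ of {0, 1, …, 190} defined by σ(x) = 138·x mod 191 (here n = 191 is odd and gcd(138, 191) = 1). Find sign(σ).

+1

Trace 5: π^k(5) = [5, 117, 102, 133, 18, 1, 138] for k=0..6.
Cycle lengths of π_138 on ℤ/191ℤ: [95, 95, 1]; 3 cycles in total.
3 cycles on 191: each ℓ→(−1)^(ℓ−1), product (−1)^188 = +1.
Via Zolotarev, sign(π_{138}) = (138|191) = +1.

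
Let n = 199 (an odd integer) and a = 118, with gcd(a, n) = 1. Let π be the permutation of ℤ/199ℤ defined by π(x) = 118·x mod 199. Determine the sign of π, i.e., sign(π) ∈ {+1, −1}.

-1

Orbit of 191 under x↦118x: [191, 51, 48, 92, 110, 45, 136]… (length divides ord_199(118)).
Cycle type of π: 198 + 1; total 2 cycles.
199 − 2 = 197 transpositions; sign(π) = (−1)^197 = -1.
(118|199)_J = -1 (Zolotarev's lemma cross-check).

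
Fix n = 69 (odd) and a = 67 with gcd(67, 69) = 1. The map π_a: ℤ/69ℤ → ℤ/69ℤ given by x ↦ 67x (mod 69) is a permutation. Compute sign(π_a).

Orbit of 22 under x↦67x: [22, 25, 19, 31, 7, 55, 28]… (length divides ord_69(67)).
Decompose π into cycles: lengths [22, 22, 22, 1, 1, 1] (6 cycles, including the fixed point 0).
With 6 cycles on 69 points, sign = (−1)^{69−6} = -1.
The Jacobi symbol (67|69) = -1 (Zolotarev) agrees.

-1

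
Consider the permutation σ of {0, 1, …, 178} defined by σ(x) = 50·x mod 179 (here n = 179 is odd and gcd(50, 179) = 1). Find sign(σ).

-1

Start at x=65: 65 → 28 → 147 → 11 → 13 → 113 → 101 → … (one orbit).
π_50 has 2 disjoint cycles with lengths [178, 1] on {0,…,178}.
Σ(ℓ_i−1) = 179−2 = 177; sign = (−1)^177 = -1.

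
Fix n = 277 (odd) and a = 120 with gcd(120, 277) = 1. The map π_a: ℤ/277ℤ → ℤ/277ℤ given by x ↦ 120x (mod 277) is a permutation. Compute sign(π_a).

Start at x=69: 69 → 247 → 1 → 120 → 273 → 74 → 16 → … (one orbit).
Cycle lengths of π_120 on ℤ/277ℤ: [46, 46, 46, 46, 46, 46, 1]; 7 cycles in total.
Σ(ℓ_i−1) = 277−7 = 270; sign = (−1)^270 = +1.
Via Zolotarev, sign(π_{120}) = (120|277) = +1.

+1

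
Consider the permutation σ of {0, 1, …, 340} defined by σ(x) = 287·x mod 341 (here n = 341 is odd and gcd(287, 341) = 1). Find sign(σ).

+1

Start at x=221: 221 → 1 → 287 → 188 → 78 → 221 (one orbit).
77 cycles of lengths [5, 5, 5, 5, 5, 5, 5, 5, 5, 5, 5, 5, 5, 5, 5, 5, 5, 5, 5, 5, 5, 5, 5, 5, 5, 5, 5, 5, 5, 5, 5, 5, 5, 5, 5, 5, 5, 5, 5, 5, 5, 5, 5, 5, 5, 5, 5, 5, 5, 5, 5, 5, 5, 5, 5, 5, 5, 5, 5, 5, 5, 5, 5, 5, 5, 5, 1, 1, 1, 1, 1, 1, 1, 1, 1, 1, 1].
With 77 cycles on 341 points, sign = (−1)^{341−77} = +1.
(287|341)_J = +1 (Zolotarev's lemma cross-check).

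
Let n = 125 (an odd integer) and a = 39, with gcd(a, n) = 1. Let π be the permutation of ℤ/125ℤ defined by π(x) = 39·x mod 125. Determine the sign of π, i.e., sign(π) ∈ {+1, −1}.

Orbit of 116 under x↦39x: [116, 24, 61, 4, 31, 84, 26]… (length divides ord_125(39)).
Cycle type of π: 50×2 + 10×2 + 2×2 + 1; total 7 cycles.
125 − 7 = 118 transpositions; sign(π) = (−1)^118 = +1.
(39|125)_J = +1 (Zolotarev's lemma cross-check).

+1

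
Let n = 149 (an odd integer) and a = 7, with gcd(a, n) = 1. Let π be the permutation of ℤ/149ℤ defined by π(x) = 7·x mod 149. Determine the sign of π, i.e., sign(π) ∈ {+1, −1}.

+1

Trace 30: π^k(30) = [30, 61, 129, 9, 63, 143, 107] for k=0..6.
The orbit structure of x ↦ 7x mod 149: 3 orbits of sizes [74, 74, 1].
149 − 3 = 146 transpositions; sign(π) = (−1)^146 = +1.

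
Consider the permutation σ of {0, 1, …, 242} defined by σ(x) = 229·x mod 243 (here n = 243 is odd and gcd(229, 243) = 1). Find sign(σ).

+1

Orbit of 64 under x↦229x: [64, 76, 151, 73, 193, 214, 163]… (length divides ord_243(229)).
Decompose π into cycles: lengths [81, 81, 27, 27, 9, 9, 3, 3, 1, 1, 1] (11 cycles, including the fixed point 0).
243 − 11 = 232 transpositions; sign(π) = (−1)^232 = +1.
The Jacobi symbol (229|243) = +1 (Zolotarev) agrees.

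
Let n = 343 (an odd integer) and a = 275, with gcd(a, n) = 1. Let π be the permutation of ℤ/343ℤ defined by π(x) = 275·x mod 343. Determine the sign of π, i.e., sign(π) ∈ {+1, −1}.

+1

Trace 295: π^k(295) = [295, 177, 312, 50, 30, 18, 148] for k=0..6.
Cycle lengths of π_275 on ℤ/343ℤ: [21, 21, 21, 21, 21, 21, 21, 21, 21, 21, 21, 21, 21, 21, 3, 3, 3, 3, 3, 3, 3, 3, 3, 3, 3, 3, 3, 3, 3, 3, 1]; 31 cycles in total.
With 31 cycles on 343 points, sign = (−1)^{343−31} = +1.
Via Zolotarev, sign(π_{275}) = (275|343) = +1.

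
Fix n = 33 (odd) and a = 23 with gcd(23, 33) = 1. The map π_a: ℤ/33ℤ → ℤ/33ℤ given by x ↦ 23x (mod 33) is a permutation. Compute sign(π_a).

Trace 23: π^k(23) = [23, 1] for k=0..1.
Decompose π into cycles: lengths [2, 2, 2, 2, 2, 2, 2, 2, 2, 2, 2, 1, 1, 1, 1, 1, 1, 1, 1, 1, 1, 1] (22 cycles, including the fixed point 0).
With 22 cycles on 33 points, sign = (−1)^{33−22} = -1.
(23|33)_J = -1 (Zolotarev's lemma cross-check).

-1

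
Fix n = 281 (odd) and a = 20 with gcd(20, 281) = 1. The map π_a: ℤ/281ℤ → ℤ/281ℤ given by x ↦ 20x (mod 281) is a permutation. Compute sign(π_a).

Trace 202: π^k(202) = [202, 106, 153, 250, 223, 245, 123] for k=0..6.
π_20 has 3 disjoint cycles with lengths [140, 140, 1] on {0,…,280}.
3 cycles on 281: each ℓ→(−1)^(ℓ−1), product (−1)^278 = +1.

+1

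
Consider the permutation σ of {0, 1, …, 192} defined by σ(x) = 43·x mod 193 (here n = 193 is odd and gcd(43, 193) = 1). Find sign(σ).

Trace 81: π^k(81) = [81, 9, 1, 43, 112, 184, 192] for k=0..6.
Decompose π into cycles: lengths [8, 8, 8, 8, 8, 8, 8, 8, 8, 8, 8, 8, 8, 8, 8, 8, 8, 8, 8, 8, 8, 8, 8, 8, 1] (25 cycles, including the fixed point 0).
sign(π) = (−1)^{n − #cycles} = (−1)^{193−25} = (−1)^168 = +1.
The Jacobi symbol (43|193) = +1 (Zolotarev) agrees.

+1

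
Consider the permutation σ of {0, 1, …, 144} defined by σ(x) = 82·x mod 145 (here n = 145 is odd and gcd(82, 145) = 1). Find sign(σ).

-1

Trace 136: π^k(136) = [136, 132, 94, 23, 1, 82, 54] for k=0..6.
π_82 has 10 disjoint cycles with lengths [28, 28, 28, 28, 7, 7, 7, 7, 4, 1] on {0,…,144}.
145 − 10 = 135 transpositions; sign(π) = (−1)^135 = -1.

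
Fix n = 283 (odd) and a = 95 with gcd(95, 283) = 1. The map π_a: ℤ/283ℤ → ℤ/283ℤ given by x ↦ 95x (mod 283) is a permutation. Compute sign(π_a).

Trace 95: π^k(95) = [95, 252, 168, 112, 169, 207, 138] for k=0..6.
Cycle lengths of π_95 on ℤ/283ℤ: [141, 141, 1]; 3 cycles in total.
With 3 cycles on 283 points, sign = (−1)^{283−3} = +1.
Check: (95/283) = +1 by Zolotarev.

+1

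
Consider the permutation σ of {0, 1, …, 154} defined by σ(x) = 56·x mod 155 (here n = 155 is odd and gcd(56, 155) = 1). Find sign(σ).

+1

Trace 56: π^k(56) = [56, 36, 1] for k=0..2.
π_56 has 55 disjoint cycles with lengths [3, 3, 3, 3, 3, 3, 3, 3, 3, 3, 3, 3, 3, 3, 3, 3, 3, 3, 3, 3, 3, 3, 3, 3, 3, 3, 3, 3, 3, 3, 3, 3, 3, 3, 3, 3, 3, 3, 3, 3, 3, 3, 3, 3, 3, 3, 3, 3, 3, 3, 1, 1, 1, 1, 1] on {0,…,154}.
Σ(ℓ_i−1) = 155−55 = 100; sign = (−1)^100 = +1.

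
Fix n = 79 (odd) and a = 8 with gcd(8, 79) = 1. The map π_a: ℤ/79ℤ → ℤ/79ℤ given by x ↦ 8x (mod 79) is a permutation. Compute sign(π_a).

+1

Orbit of 67 under x↦8x: [67, 62, 22, 18, 65, 46, 52]… (length divides ord_79(8)).
Cycle lengths of π_8 on ℤ/79ℤ: [13, 13, 13, 13, 13, 13, 1]; 7 cycles in total.
With 7 cycles on 79 points, sign = (−1)^{79−7} = +1.
Zolotarev: (8|79) = +1, matching the cycle-count sign.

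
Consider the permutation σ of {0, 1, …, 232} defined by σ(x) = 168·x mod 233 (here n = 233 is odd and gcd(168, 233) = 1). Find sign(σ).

-1

Start at x=131: 131 → 106 → 100 → 24 → 71 → 45 → 104 → … (one orbit).
Cycle type of π: 232 + 1; total 2 cycles.
233 − 2 = 231 transpositions; sign(π) = (−1)^231 = -1.
Zolotarev: (168|233) = -1, matching the cycle-count sign.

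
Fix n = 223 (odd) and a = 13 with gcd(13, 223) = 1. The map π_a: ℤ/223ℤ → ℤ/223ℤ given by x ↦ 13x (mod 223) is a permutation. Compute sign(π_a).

Trace 28: π^k(28) = [28, 141, 49, 191, 30, 167, 164] for k=0..6.
Cycle lengths of π_13 on ℤ/223ℤ: [74, 74, 74, 1]; 4 cycles in total.
sign(π) = (−1)^{n − #cycles} = (−1)^{223−4} = (−1)^219 = -1.
Zolotarev: (13|223) = -1, matching the cycle-count sign.

-1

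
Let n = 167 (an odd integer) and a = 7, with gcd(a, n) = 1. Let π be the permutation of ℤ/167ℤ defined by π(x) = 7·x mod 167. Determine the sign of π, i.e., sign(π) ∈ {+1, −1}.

Trace 61: π^k(61) = [61, 93, 150, 48, 2, 14, 98] for k=0..6.
Cycle type of π: 83×2 + 1; total 3 cycles.
3 cycles on 167: each ℓ→(−1)^(ℓ−1), product (−1)^164 = +1.
Check: (7/167) = +1 by Zolotarev.

+1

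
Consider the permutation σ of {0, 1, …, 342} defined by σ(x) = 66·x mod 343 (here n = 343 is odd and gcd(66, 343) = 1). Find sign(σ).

-1

Start at x=292: 292 → 64 → 108 → 268 → 195 → 179 → 152 → … (one orbit).
π_66 has 4 disjoint cycles with lengths [294, 42, 6, 1] on {0,…,342}.
Σ(ℓ_i−1) = 343−4 = 339; sign = (−1)^339 = -1.
Zolotarev: (66|343) = -1, matching the cycle-count sign.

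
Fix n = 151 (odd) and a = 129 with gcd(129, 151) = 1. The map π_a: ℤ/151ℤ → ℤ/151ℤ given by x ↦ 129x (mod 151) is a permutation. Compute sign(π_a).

-1

Start at x=106: 106 → 84 → 115 → 37 → 92 → 90 → 134 → … (one orbit).
Cycle lengths of π_129 on ℤ/151ℤ: [150, 1]; 2 cycles in total.
Σ(ℓ_i−1) = 151−2 = 149; sign = (−1)^149 = -1.
(129|151)_J = -1 (Zolotarev's lemma cross-check).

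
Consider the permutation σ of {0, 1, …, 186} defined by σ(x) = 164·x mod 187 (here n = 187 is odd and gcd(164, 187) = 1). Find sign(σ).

Start at x=89: 89 → 10 → 144 → 54 → 67 → 142 → 100 → … (one orbit).
Cycle type of π: 16×11 + 2×5 + 1; total 17 cycles.
Σ(ℓ_i−1) = 187−17 = 170; sign = (−1)^170 = +1.
The Jacobi symbol (164|187) = +1 (Zolotarev) agrees.

+1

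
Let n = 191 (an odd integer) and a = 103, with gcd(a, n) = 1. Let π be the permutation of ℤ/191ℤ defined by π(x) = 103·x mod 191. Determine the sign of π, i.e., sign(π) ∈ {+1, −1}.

Trace 48: π^k(48) = [48, 169, 26, 4, 30, 34, 64] for k=0..6.
Cycle type of π: 95×2 + 1; total 3 cycles.
sign(π) = (−1)^{n − #cycles} = (−1)^{191−3} = (−1)^188 = +1.
Check: (103/191) = +1 by Zolotarev.

+1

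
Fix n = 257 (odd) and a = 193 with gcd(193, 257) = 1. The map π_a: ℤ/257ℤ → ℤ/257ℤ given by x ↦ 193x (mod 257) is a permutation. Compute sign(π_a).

Trace 241: π^k(241) = [241, 253, 256, 64, 16, 4, 1] for k=0..6.
33 cycles of lengths [8, 8, 8, 8, 8, 8, 8, 8, 8, 8, 8, 8, 8, 8, 8, 8, 8, 8, 8, 8, 8, 8, 8, 8, 8, 8, 8, 8, 8, 8, 8, 8, 1].
sign(π) = (−1)^{n − #cycles} = (−1)^{257−33} = (−1)^224 = +1.
Zolotarev: (193|257) = +1, matching the cycle-count sign.

+1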